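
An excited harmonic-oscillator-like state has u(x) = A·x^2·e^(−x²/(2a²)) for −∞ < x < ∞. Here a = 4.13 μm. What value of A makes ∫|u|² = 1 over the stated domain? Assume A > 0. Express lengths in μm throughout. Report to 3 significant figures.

A ≈ 0.0250 μm^(-5/2)

The normalization condition is ∫|u|² dx = 1 from −∞ to ∞.
With ∫_{−∞}^{∞} x^(2m) e^(−αx²) dx = (2m−1)!!·√π / (2^m α^(m+1/2)), ∫|u|² dx = A²·(3·√(π)·a^5/4).
So A² = (3·√(π)·a^5/4)^(−1).
With a = 4.13: A² = 0.0006261 and A = 0.02502.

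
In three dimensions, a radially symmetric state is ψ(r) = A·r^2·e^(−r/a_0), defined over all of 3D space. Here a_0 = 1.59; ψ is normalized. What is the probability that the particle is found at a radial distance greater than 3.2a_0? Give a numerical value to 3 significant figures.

Integrate the radial probability density 4πr²|ψ|² over r > 3.2a_0.
A² is fixed by ∫₀^∞ 4πr²|ψ|² dr = 1, i.e. A² = (45·π·a_0^7/2)^(−1).
Substituting u = r/a_0, A², 4π and the length scale all cancel in the ratio: P = ∫_{3.2}^{∞} u^6·e^(-2·u) du / ∫_{0}^{∞} u^6·e^(-2·u) du.
With ∫ u^6·e^(-2·u) du = -(4·u^6 + 12·u^5 + 30·u^4 + 60·u^3 + 90·u^2 + 90·u + 45)·e^(-2·u)/8 + C, the region integral is ≈ 3.0506 and the full one is 45/8.
The region integral divided by the full integral gives P = 0.5423.

P ≈ 0.542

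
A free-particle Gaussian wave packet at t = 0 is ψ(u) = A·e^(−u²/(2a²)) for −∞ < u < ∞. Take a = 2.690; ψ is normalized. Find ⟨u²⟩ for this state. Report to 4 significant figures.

⟨u^2⟩ ≈ 3.618

By definition ⟨u²⟩ = ∫ u^2 |ψ(u)|² du.
Since the A² factors cancel between numerator and denominator, ⟨u²⟩ = a^2/2.
With a = 2.690, ⟨u^2⟩ = 3.6181.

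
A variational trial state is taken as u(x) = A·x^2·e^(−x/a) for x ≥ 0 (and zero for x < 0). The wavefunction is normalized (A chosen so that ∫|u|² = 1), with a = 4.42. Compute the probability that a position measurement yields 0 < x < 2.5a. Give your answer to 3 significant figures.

P = ∫_{0}^{2.5a} |u(x)|² dx.
Since A² = 1/(3·a^5/4), this is the region integral divided by the full normalization integral.
In terms of t = x/a (A² and the length scale cancel between numerator and denominator), P = [∫_{0}^{2.5} t^4·e^(-2·t) dt] / [∫_{0}^{∞} t^4·e^(-2·t) dt].
Using ∫ t^4·e^(-2·t) dt = -(t^4/2 + t^3 + 3·t^2/2 + 3·t/2 + 3/4)·e^(-2·t), the numerator is 3/4 - 1569·e^(-5)/32 and the denominator is 3/4.
This works out to P = 0.5595.

P ≈ 0.560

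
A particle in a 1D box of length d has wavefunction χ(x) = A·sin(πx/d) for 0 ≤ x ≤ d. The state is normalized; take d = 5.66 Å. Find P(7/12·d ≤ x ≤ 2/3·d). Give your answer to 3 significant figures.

P = ∫_{7/12·d}^{2/3·d} |χ(x)|² dx.
Since A² = 1/(d/2), this is the region integral divided by the full normalization integral.
Let u = x/d; then A² and the length scale cancel, so P = ∫_{7/12}^{2/3} sin(π·u)^2 du ÷ ∫_{0}^{1} sin(π·u)^2 du.
With ∫ sin(π·u)^2 du = u/2 - sin(2·π·u)/(4·π) + C, the region integral is -1/(8·π) + 1/24 + √(3)/(8·π) and the full one is 1/2.
Taking the ratio, P = (-3 + π + 3·√(3))/(12·π).

P ≈ 0.142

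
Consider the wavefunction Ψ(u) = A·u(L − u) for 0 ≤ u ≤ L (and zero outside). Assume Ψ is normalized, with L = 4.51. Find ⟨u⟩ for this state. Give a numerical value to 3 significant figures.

⟨u⟩ = ∫ u |Ψ|² du over the full domain.
Evaluating both integrals, ⟨u⟩ = L/2.
Putting L = 4.51 gives 2.255.

⟨u⟩ ≈ 2.26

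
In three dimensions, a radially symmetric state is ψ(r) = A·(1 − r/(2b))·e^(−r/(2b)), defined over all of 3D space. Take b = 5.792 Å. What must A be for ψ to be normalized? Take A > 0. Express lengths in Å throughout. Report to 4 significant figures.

A ≈ 0.01431 Å^(-3/2)

Normalization requires ∫|ψ|² 4πr² dr = 1, integrated from 0 to ∞.
In 3D with spherical symmetry the volume element is 4πr² dr.
Using ∫₀^∞ rⁿ e^(−αr) dr = n!/αⁿ⁺¹, carrying out the integral gives A² · 8·π·b^3.
Substituting b = 5.792 gives A² = 0.00020477, so A = 0.014310.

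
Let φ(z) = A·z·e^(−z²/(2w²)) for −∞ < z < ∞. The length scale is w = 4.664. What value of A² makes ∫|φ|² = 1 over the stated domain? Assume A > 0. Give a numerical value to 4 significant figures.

The normalization condition is ∫|φ|² dz = 1 from −∞ to ∞.
Differentiating ∫e^(−αz²) dz = √(π/α) under α to get the higher moments, ∫|φ|² dz = A²·(√(π)·w^3/2).
Hence A² = 1/[√(π)·w^3/2].
Plugging in w = 4.664 yields A = 0.10546.

A^2 ≈ 0.01112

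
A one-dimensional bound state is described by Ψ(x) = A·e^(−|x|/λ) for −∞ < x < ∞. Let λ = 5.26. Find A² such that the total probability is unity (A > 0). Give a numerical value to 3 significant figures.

A^2 ≈ 0.190

The normalization condition is ∫|Ψ|² dx = 1 from −∞ to ∞.
With Ψ = A·e^(−|x|/λ), the integral evaluates to A²·[λ].
Substituting λ = 5.26 gives A² = 0.1901, so A = 0.4360.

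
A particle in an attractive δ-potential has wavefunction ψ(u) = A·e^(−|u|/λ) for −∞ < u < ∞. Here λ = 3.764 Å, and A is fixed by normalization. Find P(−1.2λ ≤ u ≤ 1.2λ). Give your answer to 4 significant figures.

P = ∫_{−1.2λ}^{1.2λ} |ψ(u)|² du.
The normalization integral ∫|ψ|²du over the whole domain equals λ·A², and A² cancels in the ratio.
Both integrals are even about u = 0, so only the u ≥ 0 halves are needed (the factors of 2 cancel). Substituting t = u/λ, A² and the length scale cancel in the ratio: P = ∫_{0}^{1.2} e^(-2·t) dt / ∫_{0}^{∞} e^(-2·t) dt.
An antiderivative of e^(-2·t) is -e^(-2·t)/2; evaluating from 0 to 1.2 gives 1/2 - e^(-12/5)/2, while the full integral is 1/2.
Evaluating gives P = 0.90928.

P ≈ 0.9093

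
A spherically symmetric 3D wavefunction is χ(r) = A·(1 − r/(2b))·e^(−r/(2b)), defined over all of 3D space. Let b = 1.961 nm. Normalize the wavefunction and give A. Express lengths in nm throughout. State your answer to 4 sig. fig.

Normalization requires ∫|χ|² 4πr² dr = 1, integrated from 0 to ∞.
The angular integral contributes 4π, leaving ∫₀^∞ r²|χ|² dr.
Carrying out the integral gives A² · 8·π·b^3.
Hence A² = 1/[8·π·b^3].
With b = 1.961: A² = 0.0052763 and A = 0.072638.

A ≈ 0.07264 nm^(-3/2)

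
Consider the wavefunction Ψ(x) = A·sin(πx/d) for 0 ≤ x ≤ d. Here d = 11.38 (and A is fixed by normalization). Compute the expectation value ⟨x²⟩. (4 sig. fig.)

The expectation value is the |Ψ|²-weighted average of x^2: ∫ x^2|Ψ|² dx.
Evaluating both integrals, ⟨x²⟩ = -d^2/(2·π^2) + d^2/3.
With d = 11.38, ⟨x^2⟩ = 36.607.

⟨x^2⟩ ≈ 36.61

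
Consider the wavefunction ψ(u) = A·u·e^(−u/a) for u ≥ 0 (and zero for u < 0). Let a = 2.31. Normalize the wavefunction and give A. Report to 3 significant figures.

A ≈ 0.570

The normalization condition is ∫|ψ|² du = 1 from 0 to ∞.
Carrying out the integral gives A² · a^3/4.
Setting this equal to 1 gives A² = 1/(a^3/4).
With a = 2.31: A² = 0.3245 and A = 0.5697.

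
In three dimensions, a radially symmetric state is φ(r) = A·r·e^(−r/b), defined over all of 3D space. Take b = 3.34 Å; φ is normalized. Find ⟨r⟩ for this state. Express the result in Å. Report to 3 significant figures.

⟨r⟩ = ∫ r |φ|² 4πr² dr over the full domain.
Since the A² factors cancel between numerator and denominator, ⟨r⟩ = 5·b/2.
With b = 3.34, ⟨r⟩ = 8.350.

⟨r⟩ ≈ 8.35 Å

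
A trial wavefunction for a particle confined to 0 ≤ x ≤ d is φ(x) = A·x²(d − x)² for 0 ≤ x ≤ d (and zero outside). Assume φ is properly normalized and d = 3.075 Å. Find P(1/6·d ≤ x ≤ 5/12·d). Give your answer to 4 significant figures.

P = ∫_{1/6·d}^{5/12·d} |φ(x)|² dx.
With A² fixed by ∫|φ|² = 1, i.e. A² = (d^9/630)^(−1), substitute and integrate.
In terms of u = x/d (A² and the length scale cancel between numerator and denominator), P = [∫_{1/6}^{5/12} u^4·(1 - u)^4 du] / [∫_{0}^{1} u^4·(1 - u)^4 du].
An antiderivative of u^4·(1 - u)^4 is u^5·(70·u^4 - 315·u^3 + 540·u^2 - 420·u + 126)/630; evaluating from 1/6 to 5/12 gives ≈ 0.000465682, while the full integral is 1/630.
The result is P = 0.29338.

P ≈ 0.2934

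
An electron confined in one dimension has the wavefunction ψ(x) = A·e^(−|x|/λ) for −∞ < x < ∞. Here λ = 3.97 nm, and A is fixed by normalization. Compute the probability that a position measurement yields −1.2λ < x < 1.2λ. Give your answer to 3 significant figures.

P ≈ 0.909

P = ∫_{−1.2λ}^{1.2λ} |ψ(x)|² dx.
Since A² = 1/(λ), this is the region integral divided by the full normalization integral.
Both integrals are even about x = 0, so only the x ≥ 0 halves are needed (the factors of 2 cancel). Let u = x/λ; then A² and the length scale cancel, so P = ∫_{0}^{1.2} e^(-2·u) du ÷ ∫_{0}^{∞} e^(-2·u) du.
An antiderivative of e^(-2·u) is -e^(-2·u)/2; evaluating from 0 to 1.2 gives 1/2 - e^(-12/5)/2, while the full integral is 1/2.
The result is P = 0.9093.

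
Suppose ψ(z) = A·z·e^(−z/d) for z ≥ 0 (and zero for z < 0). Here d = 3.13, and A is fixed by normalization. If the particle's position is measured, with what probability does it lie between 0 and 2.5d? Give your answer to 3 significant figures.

|ψ|² is the probability density, so P = ∫_{0}^{2.5d} |ψ|² dz.
Since A² = 1/(d^3/4), this is the region integral divided by the full normalization integral.
In terms of u = z/d (A² and the length scale cancel between numerator and denominator), P = [∫_{0}^{2.5} u^2·e^(-2·u) du] / [∫_{0}^{∞} u^2·e^(-2·u) du].
An antiderivative of u^2·e^(-2·u) is -(2·u^2 + 2·u + 1)·e^(-2·u)/4; evaluating from 0 to 2.5 gives 1/4 - 37·e^(-5)/8, while the full integral is 1/4.
Evaluating gives P = 0.8753.

P ≈ 0.875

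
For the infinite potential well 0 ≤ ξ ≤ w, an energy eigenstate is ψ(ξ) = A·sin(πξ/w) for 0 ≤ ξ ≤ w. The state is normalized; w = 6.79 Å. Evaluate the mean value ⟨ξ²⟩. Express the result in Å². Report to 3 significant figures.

⟨ξ^2⟩ ≈ 13.0 Å^2

The expectation value is the |ψ|²-weighted average of ξ^2: ∫ ξ^2|ψ|² dξ.
Using sin²θ = (1 − cos 2θ)/2, evaluating both integrals, ⟨ξ²⟩ = -w^2/(2·π^2) + w^2/3.
Putting w = 6.79 gives 13.03.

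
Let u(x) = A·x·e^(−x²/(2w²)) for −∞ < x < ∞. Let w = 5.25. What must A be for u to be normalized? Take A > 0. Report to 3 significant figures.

Normalization requires ∫|u|² dx = 1, integrated from −∞ to ∞.
∫|u|² dx = A²·(√(π)·w^3/2).
Hence A² = 1/[√(π)·w^3/2].
Substituting w = 5.25 gives A² = 0.007798, so A = 0.08831.

A ≈ 0.0883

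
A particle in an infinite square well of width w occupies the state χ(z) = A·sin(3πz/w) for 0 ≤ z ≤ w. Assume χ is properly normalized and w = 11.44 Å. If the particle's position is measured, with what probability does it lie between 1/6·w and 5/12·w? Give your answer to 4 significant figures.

P ≈ 0.1969

The probability is P = ∫ |χ|² dz over [1/6·w, 5/12·w].
Since A² = 1/(w/2), this is the region integral divided by the full normalization integral.
In terms of u = z/w (A² and the length scale cancel between numerator and denominator), P = [∫_{1/6}^{5/12} sin(3·π·u)^2 du] / [∫_{0}^{1} sin(3·π·u)^2 du].
Using ∫ sin(3·π·u)^2 du = u/2 - sin(6·π·u)/(12·π), the numerator is 1/8 - 1/(12·π) and the denominator is 1/2.
This works out to P = (-2 + 3·π)/(12·π).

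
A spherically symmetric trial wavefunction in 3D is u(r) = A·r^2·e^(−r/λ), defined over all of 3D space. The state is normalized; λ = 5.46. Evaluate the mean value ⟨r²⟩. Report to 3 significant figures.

By definition ⟨r²⟩ = ∫ r^2 |u(r)|² 4πr² dr.
Recall ∫₀^∞ r^m e^(−r/β) dr = m!·β^(m+1), evaluating both integrals, ⟨r²⟩ = 14·λ^2.
With λ = 5.46, ⟨r^2⟩ = 417.4.

⟨r^2⟩ ≈ 417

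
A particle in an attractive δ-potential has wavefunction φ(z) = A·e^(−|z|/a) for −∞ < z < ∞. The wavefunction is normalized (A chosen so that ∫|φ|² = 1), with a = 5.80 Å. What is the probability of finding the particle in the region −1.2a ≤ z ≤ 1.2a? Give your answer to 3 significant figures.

The probability is P = ∫ |φ|² dz over [−1.2a, 1.2a].
The normalization integral ∫|φ|²dz over the whole domain equals a·A², and A² cancels in the ratio.
By symmetry take twice the z ≥ 0 contribution in numerator and denominator; the 2's cancel. Substituting u = z/a, A² and the length scale cancel in the ratio: P = ∫_{0}^{1.2} e^(-2·u) du / ∫_{0}^{∞} e^(-2·u) du.
With ∫ e^(-2·u) du = -e^(-2·u)/2 + C, the region integral is 1/2 - e^(-12/5)/2 and the full one is 1/2.
This works out to P = 0.9093.

P ≈ 0.909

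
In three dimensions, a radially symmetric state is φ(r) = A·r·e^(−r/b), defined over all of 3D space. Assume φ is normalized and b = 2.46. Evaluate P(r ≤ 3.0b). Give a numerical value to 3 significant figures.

Integrate the radial probability density 4πr²|φ|² over r ≤ 3.0b.
A² is fixed by ∫₀^∞ 4πr²|φ|² dr = 1, i.e. A² = (3·π·b^5)^(−1).
Substituting u = r/b, A², 4π and the length scale all cancel in the ratio: P = ∫_{0}^{3.0} u^4·e^(-2·u) du / ∫_{0}^{∞} u^4·e^(-2·u) du.
An antiderivative of u^4·e^(-2·u) is -(u^4/2 + u^3 + 3·u^2/2 + 3·u/2 + 3/4)·e^(-2·u); evaluating from 0 to 3.0 gives 3/4 - 345·e^(-6)/4, while the full integral is 3/4.
The region integral divided by the full integral gives P = 0.7149.

P ≈ 0.715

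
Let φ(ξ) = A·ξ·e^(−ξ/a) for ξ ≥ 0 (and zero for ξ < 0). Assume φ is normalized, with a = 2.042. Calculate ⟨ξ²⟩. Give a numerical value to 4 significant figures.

⟨ξ^2⟩ ≈ 12.51

⟨ξ²⟩ = ∫ ξ^2 |φ|² dξ over the full domain.
Recall ∫₀^∞ ξ^m e^(−ξ/β) dξ = m!·β^(m+1), the ratio of the moment integral to the normalization integral gives ⟨ξ²⟩ = 3·a^2.
Putting a = 2.042 gives 12.509.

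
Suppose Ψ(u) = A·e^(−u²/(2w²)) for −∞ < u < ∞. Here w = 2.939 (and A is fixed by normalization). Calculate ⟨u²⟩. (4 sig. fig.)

By definition ⟨u²⟩ = ∫ u^2 |Ψ(u)|² du.
Differentiating ∫e^(−αu²) du = √(π/α) under α to get the higher moments, evaluating both integrals, ⟨u²⟩ = w^2/2.
Putting w = 2.939 gives 4.3189.

⟨u^2⟩ ≈ 4.319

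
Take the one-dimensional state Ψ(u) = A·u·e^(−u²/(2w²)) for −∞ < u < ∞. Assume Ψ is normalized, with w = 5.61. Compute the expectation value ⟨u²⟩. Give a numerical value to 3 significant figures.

⟨u^2⟩ ≈ 47.2

By definition ⟨u²⟩ = ∫ u^2 |Ψ(u)|² du.
Differentiating ∫e^(−αu²) du = √(π/α) under α to get the higher moments, evaluating both integrals, ⟨u²⟩ = 3·w^2/2.
With w = 5.61, ⟨u^2⟩ = 47.21.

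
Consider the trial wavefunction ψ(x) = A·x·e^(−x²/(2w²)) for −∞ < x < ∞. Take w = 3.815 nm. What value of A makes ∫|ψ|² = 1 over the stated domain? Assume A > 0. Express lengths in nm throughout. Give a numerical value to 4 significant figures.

The normalization condition is ∫|ψ|² dx = 1 from −∞ to ∞.
With ∫_{−∞}^{∞} x^(2m) e^(−αx²) dx = (2m−1)!!·√π / (2^m α^(m+1/2)), with ψ = A·x·e^(−x²/(2w²)), the integral evaluates to A²·[√(π)·w^3/2].
Hence A² = 1/[√(π)·w^3/2].
Plugging in w = 3.815 yields A = 0.14256.

A ≈ 0.1426 nm^(-3/2)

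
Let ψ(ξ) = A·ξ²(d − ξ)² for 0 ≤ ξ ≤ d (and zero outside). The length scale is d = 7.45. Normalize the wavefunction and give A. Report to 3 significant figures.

A ≈ 0.00299

Require ∫ |ψ|² dξ = 1 over the whole domain.
Expanding the polynomial and integrating term by term, the integral (without the A² prefactor) comes out to d^9/630.
Hence A² = 1/[d^9/630].
Plugging in d = 7.45 yields A = 0.002985.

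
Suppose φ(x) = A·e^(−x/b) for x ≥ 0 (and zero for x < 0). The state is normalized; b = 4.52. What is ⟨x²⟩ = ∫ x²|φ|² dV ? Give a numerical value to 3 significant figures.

⟨x²⟩ = ∫ x^2 |φ|² dx over the full domain.
Recall ∫₀^∞ x^m e^(−x/β) dx = m!·β^(m+1), since the A² factors cancel between numerator and denominator, ⟨x²⟩ = b^2/2.
With b = 4.52, ⟨x^2⟩ = 10.22.

⟨x^2⟩ ≈ 10.2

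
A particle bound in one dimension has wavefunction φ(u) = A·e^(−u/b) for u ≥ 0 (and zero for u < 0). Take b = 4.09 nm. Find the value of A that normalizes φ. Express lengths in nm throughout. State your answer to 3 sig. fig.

The normalization condition is ∫|φ|² du = 1 from 0 to ∞.
∫|φ|² du = A²·(b/2).
With b = 4.09: A² = 0.4890 and A = 0.6993.

A ≈ 0.699 nm^(-1/2)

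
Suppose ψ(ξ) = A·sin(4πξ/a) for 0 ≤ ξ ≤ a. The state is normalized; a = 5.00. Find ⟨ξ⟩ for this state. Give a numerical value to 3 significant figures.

⟨ξ⟩ ≈ 2.50

The expectation value is the |ψ|²-weighted average of ξ: ∫ ξ|ψ|² dξ.
With ∫₀^a sin²(nπξ/a) dξ = a/2, evaluating both integrals, ⟨ξ⟩ = a/2.
With a = 5.00, ⟨ξ⟩ = 2.500.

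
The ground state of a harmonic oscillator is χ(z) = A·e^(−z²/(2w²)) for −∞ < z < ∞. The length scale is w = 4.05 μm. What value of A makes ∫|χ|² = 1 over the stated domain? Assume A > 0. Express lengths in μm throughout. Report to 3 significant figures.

We need A² ∫|f|² dz = 1, taking the integral from −∞ to ∞.
Using the Gaussian integral ∫_{−∞}^{∞} e^(−αz²) dz = √(π/α), ∫|χ|² dz = A²·(√(π)·w).
With w = 4.05: A² = 0.1393 and A = 0.3732.

A ≈ 0.373 μm^(-1/2)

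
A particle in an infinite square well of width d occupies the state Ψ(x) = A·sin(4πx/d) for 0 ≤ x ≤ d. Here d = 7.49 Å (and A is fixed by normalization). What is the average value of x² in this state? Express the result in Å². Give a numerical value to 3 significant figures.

⟨x^2⟩ ≈ 18.5 Å^2

⟨x²⟩ = ∫ x^2 |Ψ|² dx over the full domain.
With ∫₀^d sin²(nπx/d) dx = d/2, since the A² factors cancel between numerator and denominator, ⟨x²⟩ = -d^2/(32·π^2) + d^2/3.
Putting d = 7.49 gives 18.52.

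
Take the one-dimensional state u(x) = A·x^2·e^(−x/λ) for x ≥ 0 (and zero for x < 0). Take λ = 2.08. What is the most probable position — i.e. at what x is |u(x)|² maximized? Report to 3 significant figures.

x ≈ 4.16

Set d/dx [|u(x)|²] = 0 and solve for x > 0.
This gives x = 2·λ.
With λ = 2.08, the most probable position is 4.160.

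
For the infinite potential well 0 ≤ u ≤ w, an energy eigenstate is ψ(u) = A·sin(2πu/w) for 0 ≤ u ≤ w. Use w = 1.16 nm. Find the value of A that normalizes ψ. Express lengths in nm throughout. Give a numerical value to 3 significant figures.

Normalization requires ∫|ψ|² du = 1, integrated from 0 to w.
With ∫₀^w sin²(nπu/w) du = w/2, the integral (without the A² prefactor) comes out to w/2.
Hence A² = 1/[w/2].
Plugging in w = 1.16 yields A = 1.313.

A ≈ 1.31 nm^(-1/2)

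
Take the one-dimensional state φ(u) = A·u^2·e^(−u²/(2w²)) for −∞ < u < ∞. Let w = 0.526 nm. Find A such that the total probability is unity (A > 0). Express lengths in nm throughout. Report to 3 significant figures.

Require ∫ |φ|² du = 1 over the whole domain.
Using the Gaussian integral ∫_{−∞}^{∞} e^(−αu²) du = √(π/α), with φ = A·u^2·e^(−u²/(2w²)), the integral evaluates to A²·[3·√(π)·w^5/4].
Hence A² = 1/[3·√(π)·w^5/4].
Substituting w = 0.526 gives A² = 18.68, so A = 4.322.

A ≈ 4.32 nm^(-5/2)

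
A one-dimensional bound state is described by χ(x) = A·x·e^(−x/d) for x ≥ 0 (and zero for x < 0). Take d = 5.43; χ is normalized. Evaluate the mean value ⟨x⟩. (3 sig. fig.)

⟨x⟩ ≈ 8.15

⟨x⟩ = ∫ x |χ|² dx over the full domain.
Recall ∫₀^∞ x^m e^(−x/β) dx = m!·β^(m+1), since the A² factors cancel between numerator and denominator, ⟨x⟩ = 3·d/2.
Putting d = 5.43 gives 8.145.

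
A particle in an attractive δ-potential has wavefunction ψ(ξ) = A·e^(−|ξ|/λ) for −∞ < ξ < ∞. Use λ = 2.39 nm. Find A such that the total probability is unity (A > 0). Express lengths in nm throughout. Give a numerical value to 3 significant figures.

A ≈ 0.647 nm^(-1/2)

Require ∫ |ψ|² dξ = 1 over the whole domain.
Carrying out the integral gives A² · λ.
With λ = 2.39: A² = 0.4184 and A = 0.6468.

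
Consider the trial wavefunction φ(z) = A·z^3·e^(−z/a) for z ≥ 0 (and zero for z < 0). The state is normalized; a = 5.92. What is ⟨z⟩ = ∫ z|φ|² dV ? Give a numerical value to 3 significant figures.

By definition ⟨z⟩ = ∫ z |φ(z)|² dz.
Recall ∫₀^∞ z^m e^(−z/β) dz = m!·β^(m+1), since the A² factors cancel between numerator and denominator, ⟨z⟩ = 7·a/2.
With a = 5.92, ⟨z⟩ = 20.72.

⟨z⟩ ≈ 20.7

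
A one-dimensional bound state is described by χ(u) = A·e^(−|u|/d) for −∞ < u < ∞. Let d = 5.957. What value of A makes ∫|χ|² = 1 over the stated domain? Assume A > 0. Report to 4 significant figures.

We need A² ∫|f|² du = 1, taking the integral from −∞ to ∞.
With χ = A·e^(−|u|/d), the integral evaluates to A²·[d].
Hence A² = 1/[d].
Substituting d = 5.957 gives A² = 0.16787, so A = 0.40972.

A ≈ 0.4097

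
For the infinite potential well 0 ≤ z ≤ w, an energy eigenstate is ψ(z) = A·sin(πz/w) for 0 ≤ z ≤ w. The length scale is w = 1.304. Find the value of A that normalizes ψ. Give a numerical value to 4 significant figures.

A ≈ 1.238

Normalization requires ∫|ψ|² dz = 1, integrated from 0 to w.
With ∫₀^w sin²(nπz/w) dz = w/2, the integral (without the A² prefactor) comes out to w/2.
Substituting w = 1.304 gives A² = 1.5337, so A = 1.2384.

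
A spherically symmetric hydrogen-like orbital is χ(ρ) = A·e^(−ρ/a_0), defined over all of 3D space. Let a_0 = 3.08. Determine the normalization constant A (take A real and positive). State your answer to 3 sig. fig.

A ≈ 0.104

We need A² ∫|f|² 4πρ² dρ = 1, taking the integral from 0 to ∞.
∫|χ|² 4πρ² dρ = A²·(π·a_0^3).
Hence A² = 1/[π·a_0^3].
Substituting a_0 = 3.08 gives A² = 0.01089, so A = 0.1044.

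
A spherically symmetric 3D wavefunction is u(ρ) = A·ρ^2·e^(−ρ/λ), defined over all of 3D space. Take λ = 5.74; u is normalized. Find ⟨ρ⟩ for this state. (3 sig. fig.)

⟨ρ⟩ ≈ 20.1

The expectation value is the |u|²-weighted average of ρ: ∫ ρ|u|² 4πρ² dρ.
Evaluating both integrals, ⟨ρ⟩ = 7·λ/2.
Putting λ = 5.74 gives 20.09.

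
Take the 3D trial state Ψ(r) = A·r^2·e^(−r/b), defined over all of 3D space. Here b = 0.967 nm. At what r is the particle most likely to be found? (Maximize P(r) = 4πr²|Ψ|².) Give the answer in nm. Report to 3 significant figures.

The maximum of P(r) = 4πr²|Ψ|² occurs where its derivative vanishes.
This gives r = 3·b.
With b = 0.967, the most probable radial distance is 2.901 nm.

r ≈ 2.90 nm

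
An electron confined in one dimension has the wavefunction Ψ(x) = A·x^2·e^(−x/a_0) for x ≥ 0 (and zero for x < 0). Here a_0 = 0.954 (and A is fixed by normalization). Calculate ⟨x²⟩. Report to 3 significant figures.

⟨x^2⟩ ≈ 6.83

By definition ⟨x²⟩ = ∫ x^2 |Ψ(x)|² dx.
Evaluating both integrals, ⟨x²⟩ = 15·a_0^2/2.
With a_0 = 0.954, ⟨x^2⟩ = 6.826.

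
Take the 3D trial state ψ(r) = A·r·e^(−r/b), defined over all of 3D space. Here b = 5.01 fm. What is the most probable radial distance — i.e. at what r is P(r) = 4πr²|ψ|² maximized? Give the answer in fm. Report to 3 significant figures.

r ≈ 10.0 fm

Differentiate P(r) = 4πr²|ψ|² with respect to r and set to zero.
This gives r = 2·b.
With b = 5.01, the most probable radial distance is 10.02 fm.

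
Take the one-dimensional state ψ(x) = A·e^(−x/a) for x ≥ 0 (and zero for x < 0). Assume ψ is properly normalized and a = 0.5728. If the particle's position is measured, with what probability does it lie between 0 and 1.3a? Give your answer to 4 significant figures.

|ψ|² is the probability density, so P = ∫_{0}^{1.3a} |ψ|² dx.
With A² fixed by ∫|ψ|² = 1, i.e. A² = (a/2)^(−1), substitute and integrate.
Substituting u = x/a, A² and the length scale cancel in the ratio: P = ∫_{0}^{1.3} e^(-2·u) du / ∫_{0}^{∞} e^(-2·u) du.
Using ∫ e^(-2·u) du = -e^(-2·u)/2, the numerator is 1/2 - e^(-13/5)/2 and the denominator is 1/2.
The result is P = 0.92573.

P ≈ 0.9257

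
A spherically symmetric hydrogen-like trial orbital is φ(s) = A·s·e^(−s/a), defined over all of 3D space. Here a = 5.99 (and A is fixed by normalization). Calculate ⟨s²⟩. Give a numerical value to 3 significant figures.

⟨s²⟩ = ∫ s^2 |φ|² 4πs² ds over the full domain.
The ratio of the moment integral to the normalization integral gives ⟨s²⟩ = 15·a^2/2.
Putting a = 5.99 gives 269.1.

⟨s^2⟩ ≈ 269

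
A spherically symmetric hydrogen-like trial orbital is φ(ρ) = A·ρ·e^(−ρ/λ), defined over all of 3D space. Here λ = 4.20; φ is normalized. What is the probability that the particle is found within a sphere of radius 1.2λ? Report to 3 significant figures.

P ≈ 0.0959

Integrate the radial probability density 4πρ²|φ|² over ρ ≤ 1.2λ.
Normalization gives A² = 1/(3·π·λ^5).
Substituting u = ρ/λ, A², 4π and the length scale all cancel in the ratio: P = ∫_{0}^{1.2} u^4·e^(-2·u) du / ∫_{0}^{∞} u^4·e^(-2·u) du.
Using ∫ u^4·e^(-2·u) du = -(u^4/2 + u^3 + 3·u^2/2 + 3·u/2 + 3/4)·e^(-2·u), the numerator is ≈ 0.071901 and the denominator is 3/4.
This evaluates to P = 0.09587.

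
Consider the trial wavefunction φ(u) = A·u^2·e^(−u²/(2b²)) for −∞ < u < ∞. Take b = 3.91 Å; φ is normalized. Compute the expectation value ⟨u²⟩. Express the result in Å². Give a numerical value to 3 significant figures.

By definition ⟨u²⟩ = ∫ u^2 |φ(u)|² du.
Since the A² factors cancel between numerator and denominator, ⟨u²⟩ = 5·b^2/2.
With b = 3.91, ⟨u^2⟩ = 38.22.

⟨u^2⟩ ≈ 38.2 Å^2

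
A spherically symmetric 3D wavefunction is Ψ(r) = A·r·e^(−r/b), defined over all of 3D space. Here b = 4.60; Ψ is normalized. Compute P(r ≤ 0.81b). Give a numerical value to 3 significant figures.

Integrate the radial probability density 4πr²|Ψ|² over r ≤ 0.81b.
A² is fixed by ∫₀^∞ 4πr²|Ψ|² dr = 1, i.e. A² = (3·π·b^5)^(−1).
Let u = r/b; then A², 4π and the length scale all cancel, so P = ∫_{0}^{0.81} u^4·e^(-2·u) du ÷ ∫_{0}^{∞} u^4·e^(-2·u) du.
An antiderivative of u^4·e^(-2·u) is -(u^4/2 + u^3 + 3·u^2/2 + 3·u/2 + 3/4)·e^(-2·u); evaluating from 0 to 0.81 gives ≈ 0.018601, while the full integral is 3/4.
This evaluates to P = 0.02480.

P ≈ 0.0248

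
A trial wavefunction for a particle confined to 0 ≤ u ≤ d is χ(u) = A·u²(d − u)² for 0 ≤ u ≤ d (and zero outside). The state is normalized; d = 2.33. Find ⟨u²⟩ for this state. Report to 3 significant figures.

⟨u²⟩ = ∫ u^2 |χ|² du over the full domain.
Since the A² factors cancel between numerator and denominator, ⟨u²⟩ = 3·d^2/11.
With d = 2.33, ⟨u^2⟩ = 1.481.

⟨u^2⟩ ≈ 1.48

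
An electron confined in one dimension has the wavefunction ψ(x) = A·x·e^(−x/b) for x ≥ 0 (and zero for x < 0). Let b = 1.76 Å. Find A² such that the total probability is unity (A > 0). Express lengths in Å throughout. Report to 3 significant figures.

A^2 ≈ 0.734 Å^(-3)

Normalization requires ∫|ψ|² dx = 1, integrated from 0 to ∞.
Carrying out the integral gives A² · b^3/4.
Setting this equal to 1 gives A² = 1/(b^3/4).
With b = 1.76: A² = 0.7337 and A = 0.8566.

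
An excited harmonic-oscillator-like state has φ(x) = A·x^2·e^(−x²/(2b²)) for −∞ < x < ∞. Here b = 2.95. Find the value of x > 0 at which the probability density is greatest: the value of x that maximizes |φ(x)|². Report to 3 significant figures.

Differentiate |φ(x)|² with respect to x and set to zero.
This gives x = √(2)·b.
With b = 2.95, the value of x > 0 at which the probability density is greatest is 4.172.

x ≈ 4.17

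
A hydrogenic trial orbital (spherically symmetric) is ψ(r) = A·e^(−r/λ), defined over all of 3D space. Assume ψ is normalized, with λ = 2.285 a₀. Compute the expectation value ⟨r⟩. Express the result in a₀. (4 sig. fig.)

⟨r⟩ ≈ 3.428 a₀

The expectation value is the |ψ|²-weighted average of r: ∫ r|ψ|² 4πr² dr.
Evaluating both integrals, ⟨r⟩ = 3·λ/2.
With λ = 2.285, ⟨r⟩ = 3.4275.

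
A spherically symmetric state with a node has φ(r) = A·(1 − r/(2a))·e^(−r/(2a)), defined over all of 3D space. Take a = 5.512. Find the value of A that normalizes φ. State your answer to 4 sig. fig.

Normalization requires ∫|φ|² 4πr² dr = 1, integrated from 0 to ∞.
(Spherical symmetry: dV = 4πr² dr.)
Using ∫₀^∞ rⁿ e^(−αr) dr = n!/αⁿ⁺¹, ∫|φ|² 4πr² dr = A²·(8·π·a^3).
So A² = (8·π·a^3)^(−1).
Plugging in a = 5.512 yields A = 0.015414.

A ≈ 0.01541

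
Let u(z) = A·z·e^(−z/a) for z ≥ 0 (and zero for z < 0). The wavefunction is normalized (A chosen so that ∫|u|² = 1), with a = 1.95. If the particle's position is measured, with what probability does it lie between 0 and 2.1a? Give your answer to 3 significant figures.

The probability is P = ∫ |u|² dz over [0, 2.1a].
The normalization integral ∫|u|²dz over the whole domain equals a^3/4·A², and A² cancels in the ratio.
In terms of t = z/a (A² and the length scale cancel between numerator and denominator), P = [∫_{0}^{2.1} t^2·e^(-2·t) dt] / [∫_{0}^{∞} t^2·e^(-2·t) dt].
Using ∫ t^2·e^(-2·t) dt = -(2·t^2 + 2·t + 1)·e^(-2·t)/4, the numerator is 1/4 - 701·e^(-21/5)/200 and the denominator is 1/4.
Taking the ratio, P = 0.7898.

P ≈ 0.790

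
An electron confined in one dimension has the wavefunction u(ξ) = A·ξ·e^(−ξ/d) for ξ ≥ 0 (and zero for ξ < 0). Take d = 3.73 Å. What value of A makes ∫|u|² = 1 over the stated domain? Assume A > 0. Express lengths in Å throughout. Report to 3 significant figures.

A ≈ 0.278 Å^(-3/2)

Normalization requires ∫|u|² dξ = 1, integrated from 0 to ∞.
With u = A·ξ·e^(−ξ/d), the integral evaluates to A²·[d^3/4].
So A² = (d^3/4)^(−1).
Plugging in d = 3.73 yields A = 0.2776.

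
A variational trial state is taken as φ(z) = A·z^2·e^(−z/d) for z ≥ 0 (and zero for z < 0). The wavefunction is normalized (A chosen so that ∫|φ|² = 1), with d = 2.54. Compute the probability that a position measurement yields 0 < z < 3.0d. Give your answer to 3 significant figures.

The probability is P = ∫ |φ|² dz over [0, 3.0d].
With A² fixed by ∫|φ|² = 1, i.e. A² = (3·d^5/4)^(−1), substitute and integrate.
Substituting u = z/d, A² and the length scale cancel in the ratio: P = ∫_{0}^{3.0} u^4·e^(-2·u) du / ∫_{0}^{∞} u^4·e^(-2·u) du.
An antiderivative of u^4·e^(-2·u) is -(u^4/2 + u^3 + 3·u^2/2 + 3·u/2 + 3/4)·e^(-2·u); evaluating from 0 to 3.0 gives 3/4 - 345·e^(-6)/4, while the full integral is 3/4.
Taking the ratio, P = 0.7149.

P ≈ 0.715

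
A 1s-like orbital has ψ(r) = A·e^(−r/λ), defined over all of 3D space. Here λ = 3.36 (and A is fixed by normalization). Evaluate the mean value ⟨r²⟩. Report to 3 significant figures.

By definition ⟨r²⟩ = ∫ r^2 |ψ(r)|² 4πr² dr.
The ratio of the moment integral to the normalization integral gives ⟨r²⟩ = 3·λ^2.
With λ = 3.36, ⟨r^2⟩ = 33.87.

⟨r^2⟩ ≈ 33.9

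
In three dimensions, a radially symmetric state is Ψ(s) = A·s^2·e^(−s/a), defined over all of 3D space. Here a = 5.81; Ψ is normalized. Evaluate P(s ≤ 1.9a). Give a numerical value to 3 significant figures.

P ≈ 0.0909

P = ∫ |Ψ|² 4πs² ds over s ≤ 1.9a.
The full normalization integral is A²·[45·π·a^7/2] = 1, fixing A².
In terms of u = s/a (A², 4π and the length scale all cancel between numerator and denominator), P = [∫_{0}^{1.9} u^6·e^(-2·u) du] / [∫_{0}^{∞} u^6·e^(-2·u) du].
An antiderivative of u^6·e^(-2·u) is -(4·u^6 + 12·u^5 + 30·u^4 + 60·u^3 + 90·u^2 + 90·u + 45)·e^(-2·u)/8; evaluating from 0 to 1.9 gives ≈ 0.51127, while the full integral is 45/8.
Taking the ratio yields P = 0.09089.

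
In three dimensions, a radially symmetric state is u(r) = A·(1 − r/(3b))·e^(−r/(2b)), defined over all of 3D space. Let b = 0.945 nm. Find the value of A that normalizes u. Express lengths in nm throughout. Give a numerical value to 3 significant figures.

A ≈ 0.376 nm^(-3/2)

We need A² ∫|f|² 4πr² dr = 1, taking the integral from 0 to ∞.
With ∫₀^∞ r^4 e^(−αr) dr = 4!/α^5, carrying out the integral gives A² · 8·π·b^3/3.
Substituting b = 0.945 gives A² = 0.1414, so A = 0.3761.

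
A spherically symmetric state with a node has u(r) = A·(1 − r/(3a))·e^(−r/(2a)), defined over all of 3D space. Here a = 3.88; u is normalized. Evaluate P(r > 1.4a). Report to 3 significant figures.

P ≈ 0.766

With dV = 4πr²dr, the probability is ∫|u|² dV over r > 1.4a.
A² is fixed by ∫₀^∞ 4πr²|u|² dr = 1, i.e. A² = (8·π·a^3/3)^(−1).
In terms of t = r/a (A², 4π and the length scale all cancel between numerator and denominator), P = [∫_{1.4}^{∞} t^2·(1 - t/3)^2·e^(-t) dt] / [∫_{0}^{∞} t^2·(1 - t/3)^2·e^(-t) dt].
With ∫ t^2·(1 - t/3)^2·e^(-t) dt = (-t^4 + 2·t^3 - 3·t^2 - 6·t - 6)·e^(-t)/9 + C, the region integral is 1294·e^(-7/5)/625 and the full one is 2/3.
This evaluates to P = 0.7658.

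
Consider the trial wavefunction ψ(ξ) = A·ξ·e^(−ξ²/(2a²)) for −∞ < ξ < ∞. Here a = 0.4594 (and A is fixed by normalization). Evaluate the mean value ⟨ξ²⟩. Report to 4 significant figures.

The expectation value is the |ψ|²-weighted average of ξ^2: ∫ ξ^2|ψ|² dξ.
Evaluating both integrals, ⟨ξ²⟩ = 3·a^2/2.
Putting a = 0.4594 gives 0.31657.

⟨ξ^2⟩ ≈ 0.3166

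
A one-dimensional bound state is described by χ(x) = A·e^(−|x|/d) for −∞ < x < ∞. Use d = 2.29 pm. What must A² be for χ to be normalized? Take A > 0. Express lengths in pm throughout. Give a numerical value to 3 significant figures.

A^2 ≈ 0.437 pm^(-1)

Normalization requires ∫|χ|² dx = 1, integrated from −∞ to ∞.
Using ∫₀^∞ xⁿ e^(−αx) dx = n!/αⁿ⁺¹, with χ = A·e^(−|x|/d), the integral evaluates to A²·[d].
Setting this equal to 1 gives A² = 1/(d).
With d = 2.29: A² = 0.4367 and A = 0.6608.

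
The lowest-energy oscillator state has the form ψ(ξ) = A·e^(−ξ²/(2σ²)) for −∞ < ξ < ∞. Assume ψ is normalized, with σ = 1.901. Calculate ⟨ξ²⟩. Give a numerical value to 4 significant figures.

The expectation value is the |ψ|²-weighted average of ξ^2: ∫ ξ^2|ψ|² dξ.
With ∫_{−∞}^{∞} ξ^(2m) e^(−αξ²) dξ = (2m−1)!!·√π / (2^m α^(m+1/2)), evaluating both integrals, ⟨ξ²⟩ = σ^2/2.
With σ = 1.901, ⟨ξ^2⟩ = 1.8069.

⟨ξ^2⟩ ≈ 1.807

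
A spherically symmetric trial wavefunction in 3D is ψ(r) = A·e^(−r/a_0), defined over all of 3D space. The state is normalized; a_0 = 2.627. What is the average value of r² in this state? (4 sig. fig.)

⟨r²⟩ = ∫ r^2 |ψ|² 4πr² dr over the full domain.
Evaluating both integrals, ⟨r²⟩ = 3·a_0^2.
With a_0 = 2.627, ⟨r^2⟩ = 20.703.

⟨r^2⟩ ≈ 20.70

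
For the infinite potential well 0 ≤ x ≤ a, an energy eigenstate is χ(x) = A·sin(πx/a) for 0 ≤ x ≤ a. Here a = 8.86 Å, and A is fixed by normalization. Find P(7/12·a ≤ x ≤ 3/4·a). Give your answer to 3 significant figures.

P ≈ 0.246

The probability is P = ∫ |χ|² dx over [7/12·a, 3/4·a].
The normalization integral ∫|χ|²dx over the whole domain equals a/2·A², and A² cancels in the ratio.
In terms of u = x/a (A² and the length scale cancel between numerator and denominator), P = [∫_{7/12}^{3/4} sin(π·u)^2 du] / [∫_{0}^{1} sin(π·u)^2 du].
An antiderivative of sin(π·u)^2 is u/2 - sin(2·π·u)/(4·π); evaluating from 7/12 to 3/4 gives 1/(8·π) + 1/12, while the full integral is 1/2.
Taking the ratio, P = (3 + 2·π)/(12·π).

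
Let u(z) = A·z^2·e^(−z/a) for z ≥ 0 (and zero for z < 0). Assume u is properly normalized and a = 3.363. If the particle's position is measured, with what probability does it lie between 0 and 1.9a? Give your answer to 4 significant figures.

|u|² is the probability density, so P = ∫_{0}^{1.9a} |u|² dz.
Since A² = 1/(3·a^5/4), this is the region integral divided by the full normalization integral.
In terms of t = z/a (A² and the length scale cancel between numerator and denominator), P = [∫_{0}^{1.9} t^4·e^(-2·t) dt] / [∫_{0}^{∞} t^4·e^(-2·t) dt].
With ∫ t^4·e^(-2·t) dt = -(t^4/2 + t^3 + 3·t^2/2 + 3·t/2 + 3/4)·e^(-2·t) + C, the region integral is ≈ 0.249117 and the full one is 3/4.
The result is P = 0.33216.

P ≈ 0.3322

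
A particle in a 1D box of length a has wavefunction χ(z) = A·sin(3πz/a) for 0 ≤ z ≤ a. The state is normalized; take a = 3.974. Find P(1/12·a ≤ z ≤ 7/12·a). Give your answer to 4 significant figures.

The probability is P = ∫ |χ|² dz over [1/12·a, 7/12·a].
Since A² = 1/(a/2), this is the region integral divided by the full normalization integral.
Substituting u = z/a, A² and the length scale cancel in the ratio: P = ∫_{1/12}^{7/12} sin(3·π·u)^2 du / ∫_{0}^{1} sin(3·π·u)^2 du.
An antiderivative of sin(3·π·u)^2 is u/2 - sin(6·π·u)/(12·π); evaluating from 1/12 to 7/12 gives 1/(6·π) + 1/4, while the full integral is 1/2.
This works out to P = (2 + 3·π)/(6·π).

P ≈ 0.6061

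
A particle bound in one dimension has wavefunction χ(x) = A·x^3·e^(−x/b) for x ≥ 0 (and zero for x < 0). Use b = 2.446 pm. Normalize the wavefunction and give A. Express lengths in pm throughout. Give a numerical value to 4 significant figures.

A ≈ 0.01842 pm^(-7/2)

Require ∫ |χ|² dx = 1 over the whole domain.
∫|χ|² dx = A²·(45·b^7/8).
With b = 2.446: A² = 0.00033938 and A = 0.018422.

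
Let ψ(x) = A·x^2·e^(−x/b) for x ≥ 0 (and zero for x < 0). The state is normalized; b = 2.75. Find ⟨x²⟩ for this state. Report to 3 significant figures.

By definition ⟨x²⟩ = ∫ x^2 |ψ(x)|² dx.
The ratio of the moment integral to the normalization integral gives ⟨x²⟩ = 15·b^2/2.
With b = 2.75, ⟨x^2⟩ = 56.72.

⟨x^2⟩ ≈ 56.7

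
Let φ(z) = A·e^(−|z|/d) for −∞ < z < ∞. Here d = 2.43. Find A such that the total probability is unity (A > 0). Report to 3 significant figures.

We need A² ∫|f|² dz = 1, taking the integral from −∞ to ∞.
With ∫₀^∞ z^0 e^(−αz) dz = 0!/α^1, with φ = A·e^(−|z|/d), the integral evaluates to A²·[d].
With d = 2.43: A² = 0.4115 and A = 0.6415.

A ≈ 0.642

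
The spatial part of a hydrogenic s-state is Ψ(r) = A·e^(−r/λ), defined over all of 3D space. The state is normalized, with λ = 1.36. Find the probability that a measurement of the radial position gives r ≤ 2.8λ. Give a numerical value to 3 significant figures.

P ≈ 0.918

P = ∫ |Ψ|² 4πr² dr over r ≤ 2.8λ.
The full normalization integral is A²·[π·λ^3] = 1, fixing A².
Let u = r/λ; then A², 4π and the length scale all cancel, so P = ∫_{0}^{2.8} u^2·e^(-2·u) du ÷ ∫_{0}^{∞} u^2·e^(-2·u) du.
An antiderivative of u^2·e^(-2·u) is -(2·u^2 + 2·u + 1)·e^(-2·u)/4; evaluating from 0 to 2.8 gives 1/4 - 557·e^(-28/5)/100, while the full integral is 1/4.
Taking the ratio yields P = 0.9176.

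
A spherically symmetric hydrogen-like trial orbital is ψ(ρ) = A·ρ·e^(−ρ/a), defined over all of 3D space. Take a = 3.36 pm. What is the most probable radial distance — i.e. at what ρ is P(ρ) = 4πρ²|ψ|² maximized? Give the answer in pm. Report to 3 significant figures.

Set d/dρ [P(ρ) = 4πρ²|ψ|²] = 0 and solve for ρ > 0.
Solving yields ρ = 2·a.
With a = 3.36, the most probable radial distance is 6.720 pm.

ρ ≈ 6.72 pm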